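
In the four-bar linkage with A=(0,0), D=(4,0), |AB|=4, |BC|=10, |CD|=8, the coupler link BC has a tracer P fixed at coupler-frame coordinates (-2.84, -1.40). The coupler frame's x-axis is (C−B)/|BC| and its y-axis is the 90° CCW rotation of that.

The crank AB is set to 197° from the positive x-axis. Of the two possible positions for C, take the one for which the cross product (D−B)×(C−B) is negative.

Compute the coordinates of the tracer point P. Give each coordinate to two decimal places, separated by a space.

-6.86 -0.26

A=(0,0), D=(4.00,0)
B = A + 4.00·(cos197°, sin197°) = (-3.8252, -1.1695)
|BD| = 7.9121
circle(B,10.00) ∩ circle(D,8.00): a=6.2311, h=7.8214
  candidates: C₊=(1.1813,7.4870) cross=61.884; C₋=(3.4935,-7.9839) cross=-61.884
  mode - wants cross < 0 → take C=(3.4935,-7.9839) (cross=-61.884)
ex = (C−B)/|BC| = (0.7319,-0.6814); ey = (0.6814,0.7319)
P = B + -2.84·ex + -1.40·ey = (-6.8577,-0.2588)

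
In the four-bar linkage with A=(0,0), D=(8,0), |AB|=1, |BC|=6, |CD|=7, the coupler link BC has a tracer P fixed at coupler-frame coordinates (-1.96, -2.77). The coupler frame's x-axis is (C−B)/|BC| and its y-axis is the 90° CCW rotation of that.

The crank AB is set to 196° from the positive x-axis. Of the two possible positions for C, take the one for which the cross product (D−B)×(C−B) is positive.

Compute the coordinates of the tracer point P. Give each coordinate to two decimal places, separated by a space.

A=(0,0), D=(8.00,0)
B = A + 1.00·(cos196°, sin196°) = (-0.9613, -0.2756)
|BD| = 8.9655
circle(B,6.00) ∩ circle(D,7.00): a=3.7577, h=4.6775
  candidates: C₊=(2.6509,4.5152) cross=41.936; C₋=(2.9385,-4.8354) cross=-41.936
  mode + wants cross > 0 → take C=(2.6509,4.5152) (cross=41.936)
ex = (C−B)/|BC| = (0.6020,0.7985); ey = (-0.7985,0.6020)
P = B + -1.96·ex + -2.77·ey = (0.0705,-3.5083)

0.07 -3.51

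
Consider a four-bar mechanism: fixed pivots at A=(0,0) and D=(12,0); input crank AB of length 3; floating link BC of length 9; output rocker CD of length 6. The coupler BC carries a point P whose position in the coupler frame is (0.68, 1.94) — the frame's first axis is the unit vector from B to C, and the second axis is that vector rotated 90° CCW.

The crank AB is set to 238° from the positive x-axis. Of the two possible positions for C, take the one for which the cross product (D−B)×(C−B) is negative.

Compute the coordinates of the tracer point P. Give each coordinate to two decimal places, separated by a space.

A=(0,0), D=(12.00,0)
B = A + 3.00·(cos238°, sin238°) = (-1.5898, -2.5441)
|BD| = 13.8259
circle(B,9.00) ∩ circle(D,6.00): a=8.5403, h=2.8396
  candidates: C₊=(6.2822,1.8185) cross=39.259; C₋=(7.3272,-3.7637) cross=-39.259
  mode - wants cross < 0 → take C=(7.3272,-3.7637) (cross=-39.259)
ex = (C−B)/|BC| = (0.9908,-0.1355); ey = (0.1355,0.9908)
P = B + 0.68·ex + 1.94·ey = (-0.6532,-0.7142)

-0.65 -0.71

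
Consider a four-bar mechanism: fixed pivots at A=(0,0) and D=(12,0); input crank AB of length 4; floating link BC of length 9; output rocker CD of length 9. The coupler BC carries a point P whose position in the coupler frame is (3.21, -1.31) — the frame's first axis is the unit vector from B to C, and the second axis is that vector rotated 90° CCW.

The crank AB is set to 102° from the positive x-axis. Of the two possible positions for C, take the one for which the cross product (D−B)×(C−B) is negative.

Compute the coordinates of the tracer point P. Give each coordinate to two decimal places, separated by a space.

A=(0,0), D=(12.00,0)
B = A + 4.00·(cos102°, sin102°) = (-0.8316, 3.9126)
|BD| = 13.4149
circle(B,9.00) ∩ circle(D,9.00): a=6.7074, h=6.0008
  candidates: C₊=(7.3344,7.6962) cross=80.501; C₋=(3.8340,-3.7836) cross=-80.501
  mode - wants cross < 0 → take C=(3.8340,-3.7836) (cross=-80.501)
ex = (C−B)/|BC| = (0.5184,-0.8551); ey = (0.8551,0.5184)
P = B + 3.21·ex + -1.31·ey = (-0.2878,0.4885)

-0.29 0.49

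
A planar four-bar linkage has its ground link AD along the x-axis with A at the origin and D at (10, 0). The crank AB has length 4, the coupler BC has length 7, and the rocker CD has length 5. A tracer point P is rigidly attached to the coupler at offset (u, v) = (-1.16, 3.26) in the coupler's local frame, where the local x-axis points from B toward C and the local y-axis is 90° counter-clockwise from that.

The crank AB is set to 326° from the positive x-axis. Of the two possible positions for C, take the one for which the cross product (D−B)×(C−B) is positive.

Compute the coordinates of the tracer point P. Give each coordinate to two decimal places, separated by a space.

-0.09 -1.62

A=(0,0), D=(10.00,0)
B = A + 4.00·(cos326°, sin326°) = (3.3162, -2.2368)
|BD| = 7.0482
circle(B,7.00) ∩ circle(D,5.00): a=5.2267, h=4.6564
  candidates: C₊=(6.7949,3.8376) cross=32.819; C₋=(9.7504,-4.9938) cross=-32.819
  mode + wants cross > 0 → take C=(6.7949,3.8376) (cross=32.819)
ex = (C−B)/|BC| = (0.4970,0.8678); ey = (-0.8678,0.4970)
P = B + -1.16·ex + 3.26·ey = (-0.0893,-1.6233)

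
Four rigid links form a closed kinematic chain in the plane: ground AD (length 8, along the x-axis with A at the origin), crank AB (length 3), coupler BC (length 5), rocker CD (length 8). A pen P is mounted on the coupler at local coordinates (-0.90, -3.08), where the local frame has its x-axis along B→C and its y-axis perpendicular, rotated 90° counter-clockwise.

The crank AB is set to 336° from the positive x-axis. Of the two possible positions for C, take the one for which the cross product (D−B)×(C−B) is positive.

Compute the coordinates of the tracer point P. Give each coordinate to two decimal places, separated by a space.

5.92 -0.81

A=(0,0), D=(8.00,0)
B = A + 3.00·(cos336°, sin336°) = (2.7406, -1.2202)
|BD| = 5.3991
circle(B,5.00) ∩ circle(D,8.00): a=-0.9122, h=4.9161
  candidates: C₊=(0.7410,3.3625) cross=26.542; C₋=(2.9631,-6.2153) cross=-26.542
  mode + wants cross > 0 → take C=(0.7410,3.3625) (cross=26.542)
ex = (C−B)/|BC| = (-0.3999,0.9165); ey = (-0.9165,-0.3999)
P = B + -0.90·ex + -3.08·ey = (5.9235,-0.8133)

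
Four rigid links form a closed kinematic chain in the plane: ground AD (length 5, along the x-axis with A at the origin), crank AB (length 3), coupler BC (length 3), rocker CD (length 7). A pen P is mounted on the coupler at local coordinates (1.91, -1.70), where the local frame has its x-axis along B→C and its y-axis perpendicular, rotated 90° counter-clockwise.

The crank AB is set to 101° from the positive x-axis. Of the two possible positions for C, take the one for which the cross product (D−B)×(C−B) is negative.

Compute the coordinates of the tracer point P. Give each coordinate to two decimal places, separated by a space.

A=(0,0), D=(5.00,0)
B = A + 3.00·(cos101°, sin101°) = (-0.5724, 2.9449)
|BD| = 6.3027
circle(B,3.00) ∩ circle(D,7.00): a=-0.0219, h=2.9999
  candidates: C₊=(0.8099,5.6074) cross=18.908; C₋=(-1.9934,0.3028) cross=-18.908
  mode - wants cross < 0 → take C=(-1.9934,0.3028) (cross=-18.908)
ex = (C−B)/|BC| = (-0.4737,-0.8807); ey = (0.8807,-0.4737)
P = B + 1.91·ex + -1.70·ey = (-2.9743,2.0680)

-2.97 2.07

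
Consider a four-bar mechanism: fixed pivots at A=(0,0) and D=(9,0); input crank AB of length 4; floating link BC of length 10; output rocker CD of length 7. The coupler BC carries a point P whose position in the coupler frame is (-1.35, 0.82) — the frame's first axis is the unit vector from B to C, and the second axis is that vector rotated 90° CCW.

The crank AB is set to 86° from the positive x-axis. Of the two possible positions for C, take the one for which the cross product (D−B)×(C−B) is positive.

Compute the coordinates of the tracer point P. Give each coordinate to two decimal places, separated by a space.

A=(0,0), D=(9.00,0)
B = A + 4.00·(cos86°, sin86°) = (0.2790, 3.9903)
|BD| = 9.5905
circle(B,10.00) ∩ circle(D,7.00): a=7.4541, h=6.6660
  candidates: C₊=(9.8308,6.9505) cross=63.931; C₋=(4.2838,-5.1728) cross=-63.931
  mode + wants cross > 0 → take C=(9.8308,6.9505) (cross=63.931)
ex = (C−B)/|BC| = (0.9552,0.2960); ey = (-0.2960,0.9552)
P = B + -1.35·ex + 0.82·ey = (-1.2532,4.3739)

-1.25 4.37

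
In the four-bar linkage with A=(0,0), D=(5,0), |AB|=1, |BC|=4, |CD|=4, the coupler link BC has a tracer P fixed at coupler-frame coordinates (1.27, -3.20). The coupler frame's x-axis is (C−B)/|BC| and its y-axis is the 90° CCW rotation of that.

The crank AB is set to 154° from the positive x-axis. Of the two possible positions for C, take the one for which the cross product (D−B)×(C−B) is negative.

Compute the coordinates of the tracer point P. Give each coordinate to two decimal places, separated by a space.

-2.35 -2.68

A=(0,0), D=(5.00,0)
B = A + 1.00·(cos154°, sin154°) = (-0.8988, 0.4384)
|BD| = 5.9151
circle(B,4.00) ∩ circle(D,4.00): a=2.9575, h=2.6931
  candidates: C₊=(2.2502,2.9049) cross=15.930; C₋=(1.8510,-2.4666) cross=-15.930
  mode - wants cross < 0 → take C=(1.8510,-2.4666) (cross=-15.930)
ex = (C−B)/|BC| = (0.6875,-0.7262); ey = (0.7262,0.6875)
P = B + 1.27·ex + -3.20·ey = (-2.3497,-2.6838)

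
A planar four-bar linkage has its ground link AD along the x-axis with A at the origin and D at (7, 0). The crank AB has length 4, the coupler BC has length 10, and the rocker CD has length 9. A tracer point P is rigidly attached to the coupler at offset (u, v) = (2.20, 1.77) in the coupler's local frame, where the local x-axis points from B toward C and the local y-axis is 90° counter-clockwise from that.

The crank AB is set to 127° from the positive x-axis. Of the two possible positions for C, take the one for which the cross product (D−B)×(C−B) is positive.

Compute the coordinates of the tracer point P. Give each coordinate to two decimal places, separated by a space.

-1.62 5.91

A=(0,0), D=(7.00,0)
B = A + 4.00·(cos127°, sin127°) = (-2.4073, 3.1945)
|BD| = 9.9349
circle(B,10.00) ∩ circle(D,9.00): a=5.9237, h=8.0567
  candidates: C₊=(5.7924,8.9186) cross=80.042; C₋=(0.6112,-6.3390) cross=-80.042
  mode + wants cross > 0 → take C=(5.7924,8.9186) (cross=80.042)
ex = (C−B)/|BC| = (0.8200,0.5724); ey = (-0.5724,0.8200)
P = B + 2.20·ex + 1.77·ey = (-1.6165,5.9052)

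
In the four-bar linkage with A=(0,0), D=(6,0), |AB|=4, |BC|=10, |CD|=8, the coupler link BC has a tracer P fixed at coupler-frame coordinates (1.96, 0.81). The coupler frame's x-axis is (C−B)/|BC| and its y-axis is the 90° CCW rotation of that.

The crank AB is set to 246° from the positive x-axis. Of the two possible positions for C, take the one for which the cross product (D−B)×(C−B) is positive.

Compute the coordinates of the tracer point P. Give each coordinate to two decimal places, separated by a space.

A=(0,0), D=(6.00,0)
B = A + 4.00·(cos246°, sin246°) = (-1.6269, -3.6542)
|BD| = 8.4571
circle(B,10.00) ∩ circle(D,8.00): a=6.3570, h=7.7194
  candidates: C₊=(0.7706,6.0542) cross=65.284; C₋=(7.4414,-7.8691) cross=-65.284
  mode + wants cross > 0 → take C=(0.7706,6.0542) (cross=65.284)
ex = (C−B)/|BC| = (0.2398,0.9708); ey = (-0.9708,0.2398)
P = B + 1.96·ex + 0.81·ey = (-1.9434,-1.5571)

-1.94 -1.56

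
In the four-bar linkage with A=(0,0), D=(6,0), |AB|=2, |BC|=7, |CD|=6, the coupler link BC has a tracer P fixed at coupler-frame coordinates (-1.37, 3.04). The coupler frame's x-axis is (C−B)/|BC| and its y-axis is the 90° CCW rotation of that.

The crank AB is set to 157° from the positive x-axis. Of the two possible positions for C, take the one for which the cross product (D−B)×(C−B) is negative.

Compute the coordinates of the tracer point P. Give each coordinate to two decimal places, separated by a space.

-0.25 3.71

A=(0,0), D=(6.00,0)
B = A + 2.00·(cos157°, sin157°) = (-1.8410, 0.7815)
|BD| = 7.8799
circle(B,7.00) ∩ circle(D,6.00): a=4.7648, h=5.1280
  candidates: C₊=(3.4089,5.4117) cross=40.408; C₋=(2.3918,-4.7938) cross=-40.408
  mode - wants cross < 0 → take C=(2.3918,-4.7938) (cross=-40.408)
ex = (C−B)/|BC| = (0.6047,-0.7965); ey = (0.7965,0.6047)
P = B + -1.37·ex + 3.04·ey = (-0.2482,3.7109)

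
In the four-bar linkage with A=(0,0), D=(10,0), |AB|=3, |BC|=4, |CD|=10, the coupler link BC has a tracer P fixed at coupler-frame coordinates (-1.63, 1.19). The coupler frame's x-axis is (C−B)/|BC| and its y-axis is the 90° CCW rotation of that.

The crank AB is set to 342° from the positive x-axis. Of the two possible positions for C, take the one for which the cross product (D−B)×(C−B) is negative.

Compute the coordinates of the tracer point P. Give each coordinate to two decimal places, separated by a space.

A=(0,0), D=(10.00,0)
B = A + 3.00·(cos342°, sin342°) = (2.8532, -0.9271)
|BD| = 7.2067
circle(B,4.00) ∩ circle(D,10.00): a=-2.2246, h=3.3244
  candidates: C₊=(0.2195,2.0835) cross=23.958; C₋=(1.0747,-4.5100) cross=-23.958
  mode - wants cross < 0 → take C=(1.0747,-4.5100) (cross=-23.958)
ex = (C−B)/|BC| = (-0.4446,-0.8957); ey = (0.8957,-0.4446)
P = B + -1.63·ex + 1.19·ey = (4.6438,0.0039)

4.64 0.00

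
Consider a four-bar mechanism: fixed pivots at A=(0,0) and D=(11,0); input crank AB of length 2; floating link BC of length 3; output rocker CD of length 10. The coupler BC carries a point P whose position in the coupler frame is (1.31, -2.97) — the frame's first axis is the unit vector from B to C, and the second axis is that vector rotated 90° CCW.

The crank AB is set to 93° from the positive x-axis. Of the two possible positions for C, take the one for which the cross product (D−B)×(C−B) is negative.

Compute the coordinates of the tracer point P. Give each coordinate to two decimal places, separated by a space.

A=(0,0), D=(11.00,0)
B = A + 2.00·(cos93°, sin93°) = (-0.1047, 1.9973)
|BD| = 11.2829
circle(B,3.00) ∩ circle(D,10.00): a=1.6088, h=2.5322
  candidates: C₊=(1.9269,4.2047) cross=28.570; C₋=(1.0304,-0.7797) cross=-28.570
  mode - wants cross < 0 → take C=(1.0304,-0.7797) (cross=-28.570)
ex = (C−B)/|BC| = (0.3784,-0.9257); ey = (0.9257,0.3784)
P = B + 1.31·ex + -2.97·ey = (-2.3582,-0.3391)

-2.36 -0.34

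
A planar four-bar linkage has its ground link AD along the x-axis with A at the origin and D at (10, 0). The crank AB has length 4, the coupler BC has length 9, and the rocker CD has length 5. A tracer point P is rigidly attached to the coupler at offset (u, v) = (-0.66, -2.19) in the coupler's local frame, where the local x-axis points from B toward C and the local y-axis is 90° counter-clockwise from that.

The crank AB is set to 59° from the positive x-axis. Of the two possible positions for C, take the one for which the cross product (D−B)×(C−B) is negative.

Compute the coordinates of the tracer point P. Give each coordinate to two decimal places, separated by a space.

-0.13 2.76

A=(0,0), D=(10.00,0)
B = A + 4.00·(cos59°, sin59°) = (2.0602, 3.4287)
|BD| = 8.6485
circle(B,9.00) ∩ circle(D,5.00): a=7.5618, h=4.8805
  candidates: C₊=(10.9372,4.9114) cross=42.209; C₋=(7.0675,-4.0497) cross=-42.209
  mode - wants cross < 0 → take C=(7.0675,-4.0497) (cross=-42.209)
ex = (C−B)/|BC| = (0.5564,-0.8309); ey = (0.8309,0.5564)
P = B + -0.66·ex + -2.19·ey = (-0.1268,2.7586)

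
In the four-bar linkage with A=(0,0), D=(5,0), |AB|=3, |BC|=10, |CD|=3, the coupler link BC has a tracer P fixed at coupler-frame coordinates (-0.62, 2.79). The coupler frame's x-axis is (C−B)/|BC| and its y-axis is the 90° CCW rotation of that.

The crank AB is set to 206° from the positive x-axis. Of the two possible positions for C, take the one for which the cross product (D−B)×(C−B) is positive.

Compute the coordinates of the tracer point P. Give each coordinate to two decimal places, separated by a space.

A=(0,0), D=(5.00,0)
B = A + 3.00·(cos206°, sin206°) = (-2.6964, -1.3151)
|BD| = 7.8079
circle(B,10.00) ∩ circle(D,3.00): a=9.7314, h=2.3023
  candidates: C₊=(6.5082,2.5933) cross=17.976; C₋=(7.2837,-1.9454) cross=-17.976
  mode + wants cross > 0 → take C=(6.5082,2.5933) (cross=17.976)
ex = (C−B)/|BC| = (0.9205,0.3908); ey = (-0.3908,0.9205)
P = B + -0.62·ex + 2.79·ey = (-4.3575,1.0106)

-4.36 1.01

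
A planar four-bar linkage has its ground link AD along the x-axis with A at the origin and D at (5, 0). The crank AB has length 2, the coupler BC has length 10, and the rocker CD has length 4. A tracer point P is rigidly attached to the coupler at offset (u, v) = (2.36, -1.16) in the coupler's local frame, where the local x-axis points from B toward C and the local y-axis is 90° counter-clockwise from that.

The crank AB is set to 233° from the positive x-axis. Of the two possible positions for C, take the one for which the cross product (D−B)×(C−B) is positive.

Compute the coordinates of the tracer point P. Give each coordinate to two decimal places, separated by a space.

A=(0,0), D=(5.00,0)
B = A + 2.00·(cos233°, sin233°) = (-1.2036, -1.5973)
|BD| = 6.4060
circle(B,10.00) ∩ circle(D,4.00): a=9.7594, h=2.1805
  candidates: C₊=(7.7038,2.9478) cross=13.968; C₋=(8.7912,-1.2755) cross=-13.968
  mode + wants cross > 0 → take C=(7.7038,2.9478) (cross=13.968)
ex = (C−B)/|BC| = (0.8907,0.4545); ey = (-0.4545,0.8907)
P = B + 2.36·ex + -1.16·ey = (1.4258,-1.5579)

1.43 -1.56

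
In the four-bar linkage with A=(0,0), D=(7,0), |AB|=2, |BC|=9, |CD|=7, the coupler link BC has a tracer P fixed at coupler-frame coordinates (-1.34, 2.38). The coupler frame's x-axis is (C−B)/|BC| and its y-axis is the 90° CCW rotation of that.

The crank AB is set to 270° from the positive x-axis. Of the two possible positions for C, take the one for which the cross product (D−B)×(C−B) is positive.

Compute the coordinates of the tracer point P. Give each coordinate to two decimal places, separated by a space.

A=(0,0), D=(7.00,0)
B = A + 2.00·(cos270°, sin270°) = (-0.0000, -2.0000)
|BD| = 7.2801
circle(B,9.00) ∩ circle(D,7.00): a=5.8378, h=6.8498
  candidates: C₊=(3.7314,6.1900) cross=49.867; C₋=(7.4950,-6.9825) cross=-49.867
  mode + wants cross > 0 → take C=(3.7314,6.1900) (cross=49.867)
ex = (C−B)/|BC| = (0.4146,0.9100); ey = (-0.9100,0.4146)
P = B + -1.34·ex + 2.38·ey = (-2.7214,-2.2326)

-2.72 -2.23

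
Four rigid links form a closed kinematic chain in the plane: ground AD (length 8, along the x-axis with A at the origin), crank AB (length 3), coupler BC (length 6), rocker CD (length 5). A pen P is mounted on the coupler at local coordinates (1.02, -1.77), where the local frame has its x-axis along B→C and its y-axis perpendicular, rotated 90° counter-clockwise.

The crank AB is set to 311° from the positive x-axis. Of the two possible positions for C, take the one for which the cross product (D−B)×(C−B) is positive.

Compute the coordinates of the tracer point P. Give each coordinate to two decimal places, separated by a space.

3.99 -1.99

A=(0,0), D=(8.00,0)
B = A + 3.00·(cos311°, sin311°) = (1.9682, -2.2641)
|BD| = 6.4428
circle(B,6.00) ∩ circle(D,5.00): a=4.0751, h=4.4039
  candidates: C₊=(4.2357,3.2909) cross=28.373; C₋=(7.3309,-4.9550) cross=-28.373
  mode + wants cross > 0 → take C=(4.2357,3.2909) (cross=28.373)
ex = (C−B)/|BC| = (0.3779,0.9258); ey = (-0.9258,0.3779)
P = B + 1.02·ex + -1.77·ey = (3.9924,-1.9887)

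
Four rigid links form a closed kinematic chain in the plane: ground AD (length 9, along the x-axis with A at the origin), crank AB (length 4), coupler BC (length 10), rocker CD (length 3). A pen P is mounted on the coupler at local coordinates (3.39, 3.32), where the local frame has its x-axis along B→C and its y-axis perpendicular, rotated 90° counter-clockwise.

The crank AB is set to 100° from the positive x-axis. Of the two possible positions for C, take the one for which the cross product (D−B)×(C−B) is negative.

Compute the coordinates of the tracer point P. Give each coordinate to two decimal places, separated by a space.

4.03 4.40

A=(0,0), D=(9.00,0)
B = A + 4.00·(cos100°, sin100°) = (-0.6946, 3.9392)
|BD| = 10.4644
circle(B,10.00) ∩ circle(D,3.00): a=9.5803, h=2.8668
  candidates: C₊=(9.2601,2.9887) cross=29.999; C₋=(7.1018,-2.3231) cross=-29.999
  mode - wants cross < 0 → take C=(7.1018,-2.3231) (cross=-29.999)
ex = (C−B)/|BC| = (0.7796,-0.6262); ey = (0.6262,0.7796)
P = B + 3.39·ex + 3.32·ey = (4.0275,4.4047)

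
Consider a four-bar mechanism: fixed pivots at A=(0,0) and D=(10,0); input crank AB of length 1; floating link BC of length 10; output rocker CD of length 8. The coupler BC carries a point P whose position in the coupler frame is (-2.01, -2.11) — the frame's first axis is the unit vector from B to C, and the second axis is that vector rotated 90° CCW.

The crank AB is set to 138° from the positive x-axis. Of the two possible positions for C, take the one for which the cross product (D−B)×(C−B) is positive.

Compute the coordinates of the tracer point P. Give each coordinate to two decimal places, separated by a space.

-0.85 -2.24

A=(0,0), D=(10.00,0)
B = A + 1.00·(cos138°, sin138°) = (-0.7431, 0.6691)
|BD| = 10.7640
circle(B,10.00) ∩ circle(D,8.00): a=7.0542, h=7.0879
  candidates: C₊=(6.7380,7.3048) cross=76.294; C₋=(5.8568,-6.8435) cross=-76.294
  mode + wants cross > 0 → take C=(6.7380,7.3048) (cross=76.294)
ex = (C−B)/|BC| = (0.7481,0.6636); ey = (-0.6636,0.7481)
P = B + -2.01·ex + -2.11·ey = (-0.8467,-2.2432)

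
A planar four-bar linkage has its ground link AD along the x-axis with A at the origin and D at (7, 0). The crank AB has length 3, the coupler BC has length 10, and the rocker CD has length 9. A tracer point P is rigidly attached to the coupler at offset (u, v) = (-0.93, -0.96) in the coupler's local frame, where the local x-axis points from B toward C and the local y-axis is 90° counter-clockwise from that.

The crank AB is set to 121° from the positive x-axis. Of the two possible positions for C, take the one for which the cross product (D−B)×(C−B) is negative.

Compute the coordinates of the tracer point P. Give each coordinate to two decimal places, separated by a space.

A=(0,0), D=(7.00,0)
B = A + 3.00·(cos121°, sin121°) = (-1.5451, 2.5715)
|BD| = 8.9237
circle(B,10.00) ∩ circle(D,9.00): a=5.5264, h=8.3342
  candidates: C₊=(6.1485,8.9596) cross=74.371; C₋=(1.3452,-7.0017) cross=-74.371
  mode - wants cross < 0 → take C=(1.3452,-7.0017) (cross=-74.371)
ex = (C−B)/|BC| = (0.2890,-0.9573); ey = (0.9573,0.2890)
P = B + -0.93·ex + -0.96·ey = (-2.7329,3.1843)

-2.73 3.18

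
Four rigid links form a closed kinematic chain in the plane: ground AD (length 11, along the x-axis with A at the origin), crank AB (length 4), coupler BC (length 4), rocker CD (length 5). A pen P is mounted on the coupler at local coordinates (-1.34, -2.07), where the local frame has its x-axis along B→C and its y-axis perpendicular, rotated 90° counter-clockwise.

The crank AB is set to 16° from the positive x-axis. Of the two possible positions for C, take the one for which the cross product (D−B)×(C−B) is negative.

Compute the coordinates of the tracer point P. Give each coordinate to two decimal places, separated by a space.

A=(0,0), D=(11.00,0)
B = A + 4.00·(cos16°, sin16°) = (3.8450, 1.1025)
|BD| = 7.2394
circle(B,4.00) ∩ circle(D,5.00): a=2.9981, h=2.6479
  candidates: C₊=(7.2114,3.2630) cross=19.169; C₋=(6.4049,-1.9711) cross=-19.169
  mode - wants cross < 0 → take C=(6.4049,-1.9711) (cross=-19.169)
ex = (C−B)/|BC| = (0.6400,-0.7684); ey = (0.7684,0.6400)
P = B + -1.34·ex + -2.07·ey = (1.3969,0.8075)

1.40 0.81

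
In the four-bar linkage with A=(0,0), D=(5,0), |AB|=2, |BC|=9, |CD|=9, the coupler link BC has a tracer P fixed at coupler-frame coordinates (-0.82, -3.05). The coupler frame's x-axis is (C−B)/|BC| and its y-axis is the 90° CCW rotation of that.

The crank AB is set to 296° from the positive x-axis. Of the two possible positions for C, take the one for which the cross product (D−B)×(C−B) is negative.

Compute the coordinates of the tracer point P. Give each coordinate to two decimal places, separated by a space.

-2.03 -3.03

A=(0,0), D=(5.00,0)
B = A + 2.00·(cos296°, sin296°) = (0.8767, -1.7976)
|BD| = 4.4981
circle(B,9.00) ∩ circle(D,9.00): a=2.2490, h=8.7145
  candidates: C₊=(-0.5442,7.0895) cross=39.198; C₋=(6.4210,-8.8871) cross=-39.198
  mode - wants cross < 0 → take C=(6.4210,-8.8871) (cross=-39.198)
ex = (C−B)/|BC| = (0.6160,-0.7877); ey = (0.7877,0.6160)
P = B + -0.82·ex + -3.05·ey = (-2.0310,-3.0305)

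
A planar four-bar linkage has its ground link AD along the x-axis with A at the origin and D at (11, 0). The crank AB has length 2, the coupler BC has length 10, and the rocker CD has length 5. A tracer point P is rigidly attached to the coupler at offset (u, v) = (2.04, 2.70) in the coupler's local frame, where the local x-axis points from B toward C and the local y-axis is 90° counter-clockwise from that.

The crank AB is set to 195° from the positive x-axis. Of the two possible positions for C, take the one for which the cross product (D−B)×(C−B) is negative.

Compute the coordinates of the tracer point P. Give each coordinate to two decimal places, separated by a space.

0.85 1.41

A=(0,0), D=(11.00,0)
B = A + 2.00·(cos195°, sin195°) = (-1.9319, -0.5176)
|BD| = 12.9422
circle(B,10.00) ∩ circle(D,5.00): a=9.3686, h=3.4970
  candidates: C₊=(7.2894,3.3513) cross=45.259; C₋=(7.5691,-3.6372) cross=-45.259
  mode - wants cross < 0 → take C=(7.5691,-3.6372) (cross=-45.259)
ex = (C−B)/|BC| = (0.9501,-0.3120); ey = (0.3120,0.9501)
P = B + 2.04·ex + 2.70·ey = (0.8486,1.4112)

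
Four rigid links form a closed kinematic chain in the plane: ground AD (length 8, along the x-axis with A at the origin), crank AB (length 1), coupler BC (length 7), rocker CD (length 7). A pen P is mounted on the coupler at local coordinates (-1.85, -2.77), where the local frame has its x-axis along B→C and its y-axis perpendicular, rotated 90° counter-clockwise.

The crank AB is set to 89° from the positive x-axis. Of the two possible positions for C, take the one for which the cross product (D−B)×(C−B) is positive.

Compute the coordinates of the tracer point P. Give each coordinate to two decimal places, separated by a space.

0.83 -2.23

A=(0,0), D=(8.00,0)
B = A + 1.00·(cos89°, sin89°) = (0.0175, 0.9998)
|BD| = 8.0449
circle(B,7.00) ∩ circle(D,7.00): a=4.0225, h=5.7289
  candidates: C₊=(4.7207,6.1844) cross=46.088; C₋=(3.2967,-5.1845) cross=-46.088
  mode + wants cross > 0 → take C=(4.7207,6.1844) (cross=46.088)
ex = (C−B)/|BC| = (0.6719,0.7406); ey = (-0.7406,0.6719)
P = B + -1.85·ex + -2.77·ey = (0.8260,-2.2315)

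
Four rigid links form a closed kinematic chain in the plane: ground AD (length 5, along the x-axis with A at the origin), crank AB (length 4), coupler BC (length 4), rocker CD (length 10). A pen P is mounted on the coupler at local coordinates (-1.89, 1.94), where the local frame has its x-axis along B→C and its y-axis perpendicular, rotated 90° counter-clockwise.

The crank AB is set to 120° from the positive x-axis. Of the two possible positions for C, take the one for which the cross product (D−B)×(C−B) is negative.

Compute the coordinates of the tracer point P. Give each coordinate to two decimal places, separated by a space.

A=(0,0), D=(5.00,0)
B = A + 4.00·(cos120°, sin120°) = (-2.0000, 3.4641)
|BD| = 7.8102
circle(B,4.00) ∩ circle(D,10.00): a=-1.4724, h=3.7191
  candidates: C₊=(-1.6701,7.4505) cross=29.047; C₋=(-4.9692,0.7839) cross=-29.047
  mode - wants cross < 0 → take C=(-4.9692,0.7839) (cross=-29.047)
ex = (C−B)/|BC| = (-0.7423,-0.6701); ey = (0.6701,-0.7423)
P = B + -1.89·ex + 1.94·ey = (0.7029,3.2904)

0.70 3.29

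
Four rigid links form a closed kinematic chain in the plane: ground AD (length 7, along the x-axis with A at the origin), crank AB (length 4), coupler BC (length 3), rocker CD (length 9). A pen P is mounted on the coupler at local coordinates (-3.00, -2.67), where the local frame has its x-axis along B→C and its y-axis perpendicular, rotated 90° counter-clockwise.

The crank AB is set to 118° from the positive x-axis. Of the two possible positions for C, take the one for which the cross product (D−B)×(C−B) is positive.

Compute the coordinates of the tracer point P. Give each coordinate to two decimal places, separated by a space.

A=(0,0), D=(7.00,0)
B = A + 4.00·(cos118°, sin118°) = (-1.8779, 3.5318)
|BD| = 9.5546
circle(B,3.00) ∩ circle(D,9.00): a=1.0095, h=2.8251
  candidates: C₊=(0.1044,5.7836) cross=26.992; C₋=(-1.9842,0.5337) cross=-26.992
  mode + wants cross > 0 → take C=(0.1044,5.7836) (cross=26.992)
ex = (C−B)/|BC| = (0.6607,0.7506); ey = (-0.7506,0.6607)
P = B + -3.00·ex + -2.67·ey = (-1.8560,-0.4842)

-1.86 -0.48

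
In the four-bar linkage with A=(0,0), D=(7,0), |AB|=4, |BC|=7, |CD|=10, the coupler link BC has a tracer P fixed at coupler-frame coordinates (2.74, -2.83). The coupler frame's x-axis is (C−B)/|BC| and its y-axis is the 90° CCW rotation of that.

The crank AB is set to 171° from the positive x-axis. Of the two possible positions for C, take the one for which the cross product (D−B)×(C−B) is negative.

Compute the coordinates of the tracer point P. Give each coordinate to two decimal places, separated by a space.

A=(0,0), D=(7.00,0)
B = A + 4.00·(cos171°, sin171°) = (-3.9508, 0.6257)
|BD| = 10.9686
circle(B,7.00) ∩ circle(D,10.00): a=3.1595, h=6.2464
  candidates: C₊=(-0.4401,6.6817) cross=68.514; C₋=(-1.1528,-5.7907) cross=-68.514
  mode - wants cross < 0 → take C=(-1.1528,-5.7907) (cross=-68.514)
ex = (C−B)/|BC| = (0.3997,-0.9166); ey = (0.9166,0.3997)
P = B + 2.74·ex + -2.83·ey = (-5.4496,-3.0170)

-5.45 -3.02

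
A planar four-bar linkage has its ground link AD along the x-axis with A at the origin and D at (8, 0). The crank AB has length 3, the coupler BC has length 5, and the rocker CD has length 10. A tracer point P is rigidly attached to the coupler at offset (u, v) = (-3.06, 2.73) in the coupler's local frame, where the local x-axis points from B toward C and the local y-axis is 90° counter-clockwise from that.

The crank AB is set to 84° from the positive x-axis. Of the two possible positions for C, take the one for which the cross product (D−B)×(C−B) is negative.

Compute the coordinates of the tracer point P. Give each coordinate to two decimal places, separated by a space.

A=(0,0), D=(8.00,0)
B = A + 3.00·(cos84°, sin84°) = (0.3136, 2.9836)
|BD| = 8.2452
circle(B,5.00) ∩ circle(D,10.00): a=-0.4255, h=4.9819
  candidates: C₊=(1.7196,7.7818) cross=41.076; C₋=(-1.8858,-1.5067) cross=-41.076
  mode - wants cross < 0 → take C=(-1.8858,-1.5067) (cross=-41.076)
ex = (C−B)/|BC| = (-0.4399,-0.8981); ey = (0.8981,-0.4399)
P = B + -3.06·ex + 2.73·ey = (4.1113,4.5307)

4.11 4.53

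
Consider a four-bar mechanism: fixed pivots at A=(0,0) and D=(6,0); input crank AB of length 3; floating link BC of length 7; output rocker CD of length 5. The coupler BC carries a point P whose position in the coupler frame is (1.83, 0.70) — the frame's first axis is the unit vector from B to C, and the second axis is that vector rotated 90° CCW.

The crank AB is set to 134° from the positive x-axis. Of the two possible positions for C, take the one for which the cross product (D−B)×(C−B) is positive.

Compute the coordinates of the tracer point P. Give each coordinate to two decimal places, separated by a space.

-0.64 3.48

A=(0,0), D=(6.00,0)
B = A + 3.00·(cos134°, sin134°) = (-2.0840, 2.1580)
|BD| = 8.3671
circle(B,7.00) ∩ circle(D,5.00): a=5.6177, h=4.1763
  candidates: C₊=(4.4208,4.7441) cross=34.943; C₋=(2.2665,-3.3259) cross=-34.943
  mode + wants cross > 0 → take C=(4.4208,4.7441) (cross=34.943)
ex = (C−B)/|BC| = (0.9293,0.3694); ey = (-0.3694,0.9293)
P = B + 1.83·ex + 0.70·ey = (-0.6420,3.4846)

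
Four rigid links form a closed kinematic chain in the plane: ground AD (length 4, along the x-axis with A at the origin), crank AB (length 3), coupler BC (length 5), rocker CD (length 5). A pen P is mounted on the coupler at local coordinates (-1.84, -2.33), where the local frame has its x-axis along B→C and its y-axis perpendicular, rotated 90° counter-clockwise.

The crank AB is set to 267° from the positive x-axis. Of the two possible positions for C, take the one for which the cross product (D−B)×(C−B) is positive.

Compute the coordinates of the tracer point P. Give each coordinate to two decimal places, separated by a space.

A=(0,0), D=(4.00,0)
B = A + 3.00·(cos267°, sin267°) = (-0.1570, -2.9959)
|BD| = 5.1241
circle(B,5.00) ∩ circle(D,5.00): a=2.5620, h=4.2937
  candidates: C₊=(-0.5889,1.9854) cross=22.001; C₋=(4.4319,-4.9813) cross=-22.001
  mode + wants cross > 0 → take C=(-0.5889,1.9854) (cross=22.001)
ex = (C−B)/|BC| = (-0.0864,0.9963); ey = (-0.9963,-0.0864)
P = B + -1.84·ex + -2.33·ey = (2.3232,-4.6277)

2.32 -4.63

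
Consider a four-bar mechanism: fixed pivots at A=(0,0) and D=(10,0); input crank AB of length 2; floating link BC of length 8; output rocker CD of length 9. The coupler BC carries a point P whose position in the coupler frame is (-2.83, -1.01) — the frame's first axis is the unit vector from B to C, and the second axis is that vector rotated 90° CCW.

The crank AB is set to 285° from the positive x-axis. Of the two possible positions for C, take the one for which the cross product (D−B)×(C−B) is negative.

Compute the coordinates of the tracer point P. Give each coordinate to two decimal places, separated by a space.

A=(0,0), D=(10.00,0)
B = A + 2.00·(cos285°, sin285°) = (0.5176, -1.9319)
|BD| = 9.6772
circle(B,8.00) ∩ circle(D,9.00): a=3.9602, h=6.9510
  candidates: C₊=(3.0105,5.6698) cross=67.266; C₋=(5.7858,-7.9524) cross=-67.266
  mode - wants cross < 0 → take C=(5.7858,-7.9524) (cross=-67.266)
ex = (C−B)/|BC| = (0.6585,-0.7526); ey = (0.7526,0.6585)
P = B + -2.83·ex + -1.01·ey = (-2.1061,-0.4672)

-2.11 -0.47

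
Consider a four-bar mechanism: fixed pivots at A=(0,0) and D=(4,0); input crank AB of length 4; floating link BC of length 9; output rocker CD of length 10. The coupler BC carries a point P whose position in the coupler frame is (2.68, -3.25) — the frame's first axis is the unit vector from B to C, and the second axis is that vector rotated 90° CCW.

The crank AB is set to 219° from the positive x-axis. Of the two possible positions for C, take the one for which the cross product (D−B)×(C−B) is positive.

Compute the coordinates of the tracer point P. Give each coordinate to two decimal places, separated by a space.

-0.02 0.35

A=(0,0), D=(4.00,0)
B = A + 4.00·(cos219°, sin219°) = (-3.1086, -2.5173)
|BD| = 7.5411
circle(B,9.00) ∩ circle(D,10.00): a=2.5108, h=8.6427
  candidates: C₊=(-3.6268,6.4678) cross=65.176; C₋=(2.1432,-9.8261) cross=-65.176
  mode + wants cross > 0 → take C=(-3.6268,6.4678) (cross=65.176)
ex = (C−B)/|BC| = (-0.0576,0.9983); ey = (-0.9983,-0.0576)
P = B + 2.68·ex + -3.25·ey = (-0.0183,0.3454)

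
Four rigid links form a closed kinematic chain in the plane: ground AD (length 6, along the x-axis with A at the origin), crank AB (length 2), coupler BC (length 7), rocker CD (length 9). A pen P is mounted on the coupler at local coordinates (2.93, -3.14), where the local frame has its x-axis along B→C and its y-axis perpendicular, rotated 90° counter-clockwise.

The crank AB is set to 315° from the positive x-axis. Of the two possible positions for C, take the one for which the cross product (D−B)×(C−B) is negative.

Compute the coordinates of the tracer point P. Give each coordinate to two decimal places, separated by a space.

-1.20 -4.82

A=(0,0), D=(6.00,0)
B = A + 2.00·(cos315°, sin315°) = (1.4142, -1.4142)
|BD| = 4.7989
circle(B,7.00) ∩ circle(D,9.00): a=-0.9346, h=6.9373
  candidates: C₊=(-1.5233,4.9396) cross=33.292; C₋=(2.5655,-8.3189) cross=-33.292
  mode - wants cross < 0 → take C=(2.5655,-8.3189) (cross=-33.292)
ex = (C−B)/|BC| = (0.1645,-0.9864); ey = (0.9864,0.1645)
P = B + 2.93·ex + -3.14·ey = (-1.2011,-4.8207)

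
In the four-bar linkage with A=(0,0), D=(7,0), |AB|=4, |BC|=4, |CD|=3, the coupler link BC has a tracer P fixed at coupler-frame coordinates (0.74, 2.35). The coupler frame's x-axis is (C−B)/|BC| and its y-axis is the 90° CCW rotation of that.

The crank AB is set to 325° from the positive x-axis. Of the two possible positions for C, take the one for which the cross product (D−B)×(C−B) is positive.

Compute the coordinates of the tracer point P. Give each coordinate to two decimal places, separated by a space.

1.24 -0.91

A=(0,0), D=(7.00,0)
B = A + 4.00·(cos325°, sin325°) = (3.2766, -2.2943)
|BD| = 4.3735
circle(B,4.00) ∩ circle(D,3.00): a=2.9870, h=2.6604
  candidates: C₊=(4.4240,1.5376) cross=11.635; C₋=(7.2152,-2.9923) cross=-11.635
  mode + wants cross > 0 → take C=(4.4240,1.5376) (cross=11.635)
ex = (C−B)/|BC| = (0.2868,0.9580); ey = (-0.9580,0.2868)
P = B + 0.74·ex + 2.35·ey = (1.2376,-0.9113)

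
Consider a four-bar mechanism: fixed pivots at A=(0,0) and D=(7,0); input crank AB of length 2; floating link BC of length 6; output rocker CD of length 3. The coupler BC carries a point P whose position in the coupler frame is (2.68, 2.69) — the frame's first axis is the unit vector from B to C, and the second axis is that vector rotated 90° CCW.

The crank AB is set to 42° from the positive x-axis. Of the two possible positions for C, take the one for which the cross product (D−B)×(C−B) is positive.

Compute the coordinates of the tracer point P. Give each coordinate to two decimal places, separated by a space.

A=(0,0), D=(7.00,0)
B = A + 2.00·(cos42°, sin42°) = (1.4863, 1.3383)
|BD| = 5.6738
circle(B,6.00) ∩ circle(D,3.00): a=5.2163, h=2.9649
  candidates: C₊=(7.2547,2.9892) cross=16.822; C₋=(5.8560,-2.7733) cross=-16.822
  mode + wants cross > 0 → take C=(7.2547,2.9892) (cross=16.822)
ex = (C−B)/|BC| = (0.9614,0.2752); ey = (-0.2752,0.9614)
P = B + 2.68·ex + 2.69·ey = (3.3227,4.6618)

3.32 4.66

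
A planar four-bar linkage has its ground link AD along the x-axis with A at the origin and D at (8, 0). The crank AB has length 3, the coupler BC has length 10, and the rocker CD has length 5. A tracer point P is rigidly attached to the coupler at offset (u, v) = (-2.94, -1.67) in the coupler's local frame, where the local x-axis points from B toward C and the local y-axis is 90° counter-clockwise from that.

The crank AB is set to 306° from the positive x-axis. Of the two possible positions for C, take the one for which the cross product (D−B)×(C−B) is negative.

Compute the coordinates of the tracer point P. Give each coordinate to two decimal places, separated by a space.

-1.32 -3.82

A=(0,0), D=(8.00,0)
B = A + 3.00·(cos306°, sin306°) = (1.7634, -2.4271)
|BD| = 6.6923
circle(B,10.00) ∩ circle(D,5.00): a=8.9496, h=4.4614
  candidates: C₊=(8.4857,4.9764) cross=29.857; C₋=(11.7217,-3.3390) cross=-29.857
  mode - wants cross < 0 → take C=(11.7217,-3.3390) (cross=-29.857)
ex = (C−B)/|BC| = (0.9958,-0.0912); ey = (0.0912,0.9958)
P = B + -2.94·ex + -1.67·ey = (-1.3167,-3.8220)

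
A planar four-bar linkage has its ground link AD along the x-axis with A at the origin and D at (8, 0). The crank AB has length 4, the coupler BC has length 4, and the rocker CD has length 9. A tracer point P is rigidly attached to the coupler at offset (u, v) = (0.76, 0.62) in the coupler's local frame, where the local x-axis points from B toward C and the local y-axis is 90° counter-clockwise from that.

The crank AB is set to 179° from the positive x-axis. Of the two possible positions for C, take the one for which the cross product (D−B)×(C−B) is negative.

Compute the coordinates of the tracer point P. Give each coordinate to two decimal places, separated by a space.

A=(0,0), D=(8.00,0)
B = A + 4.00·(cos179°, sin179°) = (-3.9994, 0.0698)
|BD| = 11.9996
circle(B,4.00) ∩ circle(D,9.00): a=3.2914, h=2.2731
  candidates: C₊=(-0.6949,2.3237) cross=27.276; C₋=(-0.7213,-2.2224) cross=-27.276
  mode - wants cross < 0 → take C=(-0.7213,-2.2224) (cross=-27.276)
ex = (C−B)/|BC| = (0.8195,-0.5730); ey = (0.5730,0.8195)
P = B + 0.76·ex + 0.62·ey = (-3.0213,0.1424)

-3.02 0.14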